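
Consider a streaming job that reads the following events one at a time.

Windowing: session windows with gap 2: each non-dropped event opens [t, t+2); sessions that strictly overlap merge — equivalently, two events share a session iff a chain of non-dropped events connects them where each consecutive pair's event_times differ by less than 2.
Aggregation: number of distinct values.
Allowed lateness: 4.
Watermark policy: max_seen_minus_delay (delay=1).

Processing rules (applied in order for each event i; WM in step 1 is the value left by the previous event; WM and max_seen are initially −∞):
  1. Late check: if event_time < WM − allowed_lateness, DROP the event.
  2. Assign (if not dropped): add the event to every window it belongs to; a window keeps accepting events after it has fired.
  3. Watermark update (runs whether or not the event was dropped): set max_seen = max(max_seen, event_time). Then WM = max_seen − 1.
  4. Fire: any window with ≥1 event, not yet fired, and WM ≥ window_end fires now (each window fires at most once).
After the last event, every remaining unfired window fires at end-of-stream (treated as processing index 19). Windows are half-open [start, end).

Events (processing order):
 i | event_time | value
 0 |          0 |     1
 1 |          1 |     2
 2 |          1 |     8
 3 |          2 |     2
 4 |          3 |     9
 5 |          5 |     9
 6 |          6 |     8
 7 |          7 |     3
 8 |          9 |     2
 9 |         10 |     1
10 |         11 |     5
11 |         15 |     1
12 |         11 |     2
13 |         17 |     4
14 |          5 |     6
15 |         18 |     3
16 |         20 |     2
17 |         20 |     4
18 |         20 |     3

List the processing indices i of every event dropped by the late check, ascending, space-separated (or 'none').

14

i=0 t=0 v=1: → [0,2); WM=-1
i=1 t=1 v=2: → [0,3); WM=0
i=2 t=1 v=8: → [0,3); WM=0
i=3 t=2 v=2: → [0,4); WM=1
i=4 t=3 v=9: → [0,5); WM=2
i=5 t=5 v=9: → [5,7); WM=4
i=6 t=6 v=8: → [5,8); WM=5
i=7 t=7 v=3: → [5,9); WM=6
i=8 t=9 v=2: → [9,11); WM=8
i=9 t=10 v=1: → [9,12); WM=9
i=10 t=11 v=5: → [9,13); WM=10
i=11 t=15 v=1: → [15,17); WM=14
i=12 t=11 v=2: → [9,13); WM=14
i=13 t=17 v=4: → [17,19); WM=16
i=14 t=5 v=6: DROP (t<16-4); WM=16
i=15 t=18 v=3: → [17,20); WM=17
i=16 t=20 v=2: → [20,22); WM=19
i=17 t=20 v=4: → [20,22); WM=19
i=18 t=20 v=3: → [20,22); WM=19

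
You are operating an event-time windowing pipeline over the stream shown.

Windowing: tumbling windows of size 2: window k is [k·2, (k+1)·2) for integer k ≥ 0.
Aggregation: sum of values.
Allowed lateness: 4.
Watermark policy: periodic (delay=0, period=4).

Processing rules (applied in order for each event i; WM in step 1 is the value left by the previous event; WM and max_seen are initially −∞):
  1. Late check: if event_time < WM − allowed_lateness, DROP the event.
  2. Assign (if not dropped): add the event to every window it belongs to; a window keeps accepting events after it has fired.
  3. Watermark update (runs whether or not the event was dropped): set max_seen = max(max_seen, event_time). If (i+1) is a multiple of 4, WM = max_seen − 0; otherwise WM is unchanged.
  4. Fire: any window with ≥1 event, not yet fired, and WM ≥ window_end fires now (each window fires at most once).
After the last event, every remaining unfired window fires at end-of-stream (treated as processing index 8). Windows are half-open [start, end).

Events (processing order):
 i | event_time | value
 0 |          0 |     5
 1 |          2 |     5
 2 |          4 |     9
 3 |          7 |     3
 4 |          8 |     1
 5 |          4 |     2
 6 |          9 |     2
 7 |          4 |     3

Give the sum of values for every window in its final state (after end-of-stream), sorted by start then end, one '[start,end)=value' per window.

[0,2)=5 [2,4)=5 [4,6)=14 [6,8)=3 [8,10)=3

i=0 t=0 v=5: → [0,2); WM=−∞
i=1 t=2 v=5: → [2,4); WM=−∞
i=2 t=4 v=9: → [4,6); WM=−∞
i=3 t=7 v=3: → [6,8); WM=7; [0,2) fires=5 [2,4) fires=5 [4,6) fires=9
i=4 t=8 v=1: → [8,10); WM=7
i=5 t=4 v=2: → [4,6); WM=7
i=6 t=9 v=2: → [8,10); WM=7
i=7 t=4 v=3: → [4,6); WM=9; [6,8) fires=3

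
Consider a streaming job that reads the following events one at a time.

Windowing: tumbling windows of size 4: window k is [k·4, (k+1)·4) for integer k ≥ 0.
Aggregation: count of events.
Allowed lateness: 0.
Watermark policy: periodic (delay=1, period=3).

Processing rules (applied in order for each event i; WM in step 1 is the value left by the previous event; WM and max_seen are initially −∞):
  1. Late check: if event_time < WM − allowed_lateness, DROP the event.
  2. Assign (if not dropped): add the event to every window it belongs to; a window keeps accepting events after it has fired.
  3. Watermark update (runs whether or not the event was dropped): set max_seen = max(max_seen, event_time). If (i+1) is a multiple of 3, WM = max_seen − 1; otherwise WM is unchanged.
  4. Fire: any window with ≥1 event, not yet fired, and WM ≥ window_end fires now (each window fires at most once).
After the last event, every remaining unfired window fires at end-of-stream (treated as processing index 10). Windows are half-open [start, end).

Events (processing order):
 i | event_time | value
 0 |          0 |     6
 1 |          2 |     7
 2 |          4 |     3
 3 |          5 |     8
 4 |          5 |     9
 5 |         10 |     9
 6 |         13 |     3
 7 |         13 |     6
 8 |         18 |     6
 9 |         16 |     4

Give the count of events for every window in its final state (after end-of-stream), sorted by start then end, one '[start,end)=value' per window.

i=0 t=0 v=6: → [0,4); WM=−∞
i=1 t=2 v=7: → [0,4); WM=−∞
i=2 t=4 v=3: → [4,8); WM=3
i=3 t=5 v=8: → [4,8); WM=3
i=4 t=5 v=9: → [4,8); WM=3
i=5 t=10 v=9: → [8,12); WM=9; [0,4) fires=2 [4,8) fires=3
i=6 t=13 v=3: → [12,16); WM=9
i=7 t=13 v=6: → [12,16); WM=9
i=8 t=18 v=6: → [16,20); WM=17; [8,12) fires=1 [12,16) fires=2
i=9 t=16 v=4: DROP (t<17-0); WM=17

[0,4)=2 [4,8)=3 [8,12)=1 [12,16)=2 [16,20)=1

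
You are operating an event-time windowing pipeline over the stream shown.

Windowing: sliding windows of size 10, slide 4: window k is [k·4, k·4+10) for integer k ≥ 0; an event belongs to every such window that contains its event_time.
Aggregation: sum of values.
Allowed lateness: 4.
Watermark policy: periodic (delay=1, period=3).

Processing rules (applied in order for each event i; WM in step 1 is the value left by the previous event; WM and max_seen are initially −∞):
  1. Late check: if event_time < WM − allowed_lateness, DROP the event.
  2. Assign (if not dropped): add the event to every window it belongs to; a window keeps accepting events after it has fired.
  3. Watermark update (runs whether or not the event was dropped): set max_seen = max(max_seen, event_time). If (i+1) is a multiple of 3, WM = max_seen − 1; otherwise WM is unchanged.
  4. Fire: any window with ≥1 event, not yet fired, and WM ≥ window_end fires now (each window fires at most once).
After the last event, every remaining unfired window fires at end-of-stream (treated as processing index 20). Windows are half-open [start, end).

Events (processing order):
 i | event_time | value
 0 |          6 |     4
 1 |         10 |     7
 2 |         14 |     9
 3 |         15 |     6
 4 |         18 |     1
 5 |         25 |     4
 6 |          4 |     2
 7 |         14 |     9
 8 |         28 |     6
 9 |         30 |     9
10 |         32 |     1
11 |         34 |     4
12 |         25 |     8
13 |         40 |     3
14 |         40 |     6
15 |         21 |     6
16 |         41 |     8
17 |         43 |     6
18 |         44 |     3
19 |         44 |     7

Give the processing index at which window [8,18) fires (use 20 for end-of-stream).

i=0 t=6 v=4: → [4,14),[0,10); WM=−∞
i=1 t=10 v=7: → [8,18),[4,14); WM=−∞
i=2 t=14 v=9: → [12,22),[8,18); WM=13; [0,10) fires=4
i=3 t=15 v=6: → [12,22),[8,18); WM=13
i=4 t=18 v=1: → [16,26),[12,22); WM=13
i=5 t=25 v=4: → [24,34),[20,30),[16,26); WM=24; [4,14) fires=11 [8,18) fires=22 [12,22) fires=16
i=6 t=4 v=2: DROP (t<24-4); WM=24
i=7 t=14 v=9: DROP (t<24-4); WM=24
i=8 t=28 v=6: → [28,38),[24,34),[20,30); WM=27; [16,26) fires=5
i=9 t=30 v=9: → [28,38),[24,34); WM=27
i=10 t=32 v=1: → [32,42),[28,38),[24,34); WM=27
i=11 t=34 v=4: → [32,42),[28,38); WM=33; [20,30) fires=10
i=12 t=25 v=8: DROP (t<33-4); WM=33
i=13 t=40 v=3: → [40,50),[36,46),[32,42); WM=33
i=14 t=40 v=6: → [40,50),[36,46),[32,42); WM=39; [24,34) fires=20 [28,38) fires=20
i=15 t=21 v=6: DROP (t<39-4); WM=39
i=16 t=41 v=8: → [40,50),[36,46),[32,42); WM=39
i=17 t=43 v=6: → [40,50),[36,46); WM=42; [32,42) fires=22
i=18 t=44 v=3: → [44,54),[40,50),[36,46); WM=42
i=19 t=44 v=7: → [44,54),[40,50),[36,46); WM=42

5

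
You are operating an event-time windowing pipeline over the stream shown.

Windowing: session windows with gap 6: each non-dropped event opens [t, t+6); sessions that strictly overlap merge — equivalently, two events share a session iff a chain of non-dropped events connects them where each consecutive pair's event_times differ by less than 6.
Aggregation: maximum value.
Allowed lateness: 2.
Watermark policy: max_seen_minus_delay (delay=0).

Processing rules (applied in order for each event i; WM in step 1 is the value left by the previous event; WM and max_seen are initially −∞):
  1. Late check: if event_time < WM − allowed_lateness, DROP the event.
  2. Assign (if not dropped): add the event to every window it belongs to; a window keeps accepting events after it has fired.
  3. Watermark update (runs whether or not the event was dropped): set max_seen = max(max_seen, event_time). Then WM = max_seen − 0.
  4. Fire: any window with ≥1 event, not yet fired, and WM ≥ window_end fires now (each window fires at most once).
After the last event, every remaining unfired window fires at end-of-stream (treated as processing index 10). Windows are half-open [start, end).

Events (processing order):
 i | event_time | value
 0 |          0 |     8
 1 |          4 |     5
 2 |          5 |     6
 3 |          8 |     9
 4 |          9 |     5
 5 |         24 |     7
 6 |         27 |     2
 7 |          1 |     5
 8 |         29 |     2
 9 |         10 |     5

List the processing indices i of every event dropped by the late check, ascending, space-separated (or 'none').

7 9

i=0 t=0 v=8: → [0,6); WM=0
i=1 t=4 v=5: → [0,10); WM=4
i=2 t=5 v=6: → [0,11); WM=5
i=3 t=8 v=9: → [0,14); WM=8
i=4 t=9 v=5: → [0,15); WM=9
i=5 t=24 v=7: → [24,30); WM=24
i=6 t=27 v=2: → [24,33); WM=27
i=7 t=1 v=5: DROP (t<27-2); WM=27
i=8 t=29 v=2: → [24,35); WM=29
i=9 t=10 v=5: DROP (t<29-2); WM=29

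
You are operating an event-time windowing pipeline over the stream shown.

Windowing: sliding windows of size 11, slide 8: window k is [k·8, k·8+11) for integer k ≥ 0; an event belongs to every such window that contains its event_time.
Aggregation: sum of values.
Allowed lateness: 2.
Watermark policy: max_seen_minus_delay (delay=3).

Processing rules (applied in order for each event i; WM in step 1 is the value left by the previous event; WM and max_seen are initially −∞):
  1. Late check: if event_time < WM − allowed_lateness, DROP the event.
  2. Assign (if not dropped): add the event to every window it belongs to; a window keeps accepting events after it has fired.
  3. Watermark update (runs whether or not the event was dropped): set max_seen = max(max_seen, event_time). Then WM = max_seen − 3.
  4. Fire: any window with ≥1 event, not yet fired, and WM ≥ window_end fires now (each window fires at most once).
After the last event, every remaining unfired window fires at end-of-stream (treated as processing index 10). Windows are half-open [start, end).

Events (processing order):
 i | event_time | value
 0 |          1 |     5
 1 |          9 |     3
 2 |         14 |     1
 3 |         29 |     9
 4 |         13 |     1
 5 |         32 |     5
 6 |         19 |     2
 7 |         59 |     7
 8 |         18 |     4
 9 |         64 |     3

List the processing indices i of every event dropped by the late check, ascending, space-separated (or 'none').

4 6 8

i=0 t=1 v=5: → [0,11); WM=-2
i=1 t=9 v=3: → [8,19),[0,11); WM=6
i=2 t=14 v=1: → [8,19); WM=11; [0,11) fires=8
i=3 t=29 v=9: → [24,35); WM=26; [8,19) fires=4
i=4 t=13 v=1: DROP (t<26-2); WM=26
i=5 t=32 v=5: → [32,43),[24,35); WM=29
i=6 t=19 v=2: DROP (t<29-2); WM=29
i=7 t=59 v=7: → [56,67); WM=56; [24,35) fires=14 [32,43) fires=5
i=8 t=18 v=4: DROP (t<56-2); WM=56
i=9 t=64 v=3: → [64,75),[56,67); WM=61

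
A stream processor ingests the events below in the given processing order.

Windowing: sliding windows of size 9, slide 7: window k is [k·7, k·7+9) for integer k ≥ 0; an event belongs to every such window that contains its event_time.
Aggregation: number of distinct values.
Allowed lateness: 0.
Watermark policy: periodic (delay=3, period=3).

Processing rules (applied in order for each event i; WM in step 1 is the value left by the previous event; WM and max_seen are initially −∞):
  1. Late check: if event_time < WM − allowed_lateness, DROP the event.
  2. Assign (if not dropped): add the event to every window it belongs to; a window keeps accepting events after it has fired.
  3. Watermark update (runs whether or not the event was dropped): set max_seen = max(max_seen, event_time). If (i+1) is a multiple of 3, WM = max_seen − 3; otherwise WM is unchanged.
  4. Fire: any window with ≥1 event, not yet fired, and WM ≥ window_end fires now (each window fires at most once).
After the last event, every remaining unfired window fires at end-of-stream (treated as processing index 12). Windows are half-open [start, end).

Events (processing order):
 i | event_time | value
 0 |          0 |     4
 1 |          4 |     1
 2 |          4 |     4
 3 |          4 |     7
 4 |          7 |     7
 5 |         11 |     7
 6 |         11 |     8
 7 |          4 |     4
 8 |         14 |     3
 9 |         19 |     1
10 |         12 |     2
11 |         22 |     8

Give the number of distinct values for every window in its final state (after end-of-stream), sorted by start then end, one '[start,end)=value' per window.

i=0 t=0 v=4: → [0,9); WM=−∞
i=1 t=4 v=1: → [0,9); WM=−∞
i=2 t=4 v=4: → [0,9); WM=1
i=3 t=4 v=7: → [0,9); WM=1
i=4 t=7 v=7: → [7,16),[0,9); WM=1
i=5 t=11 v=7: → [7,16); WM=8
i=6 t=11 v=8: → [7,16); WM=8
i=7 t=4 v=4: DROP (t<8-0); WM=8
i=8 t=14 v=3: → [14,23),[7,16); WM=11; [0,9) fires=3
i=9 t=19 v=1: → [14,23); WM=11
i=10 t=12 v=2: → [7,16); WM=11
i=11 t=22 v=8: → [21,30),[14,23); WM=19; [7,16) fires=4

[0,9)=3 [7,16)=4 [14,23)=3 [21,30)=1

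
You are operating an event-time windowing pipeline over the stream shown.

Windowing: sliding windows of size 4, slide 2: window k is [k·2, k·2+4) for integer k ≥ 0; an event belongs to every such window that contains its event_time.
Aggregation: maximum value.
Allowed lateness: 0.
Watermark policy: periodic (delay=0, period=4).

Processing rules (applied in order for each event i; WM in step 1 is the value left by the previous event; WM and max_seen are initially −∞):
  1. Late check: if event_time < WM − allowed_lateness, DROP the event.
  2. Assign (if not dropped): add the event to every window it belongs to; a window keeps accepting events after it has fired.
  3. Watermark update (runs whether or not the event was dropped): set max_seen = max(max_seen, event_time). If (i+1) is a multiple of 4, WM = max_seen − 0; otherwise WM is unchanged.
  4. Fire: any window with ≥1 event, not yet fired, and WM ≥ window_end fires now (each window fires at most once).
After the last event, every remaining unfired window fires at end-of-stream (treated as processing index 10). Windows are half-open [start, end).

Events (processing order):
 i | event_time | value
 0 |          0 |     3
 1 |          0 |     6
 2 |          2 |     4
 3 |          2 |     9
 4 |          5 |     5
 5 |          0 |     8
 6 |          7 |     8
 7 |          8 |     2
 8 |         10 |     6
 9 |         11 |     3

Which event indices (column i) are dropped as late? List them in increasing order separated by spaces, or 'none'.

5

i=0 t=0 v=3: → [0,4); WM=−∞
i=1 t=0 v=6: → [0,4); WM=−∞
i=2 t=2 v=4: → [2,6),[0,4); WM=−∞
i=3 t=2 v=9: → [2,6),[0,4); WM=2
i=4 t=5 v=5: → [4,8),[2,6); WM=2
i=5 t=0 v=8: DROP (t<2-0); WM=2
i=6 t=7 v=8: → [6,10),[4,8); WM=2
i=7 t=8 v=2: → [8,12),[6,10); WM=8; [0,4) fires=9 [2,6) fires=9 [4,8) fires=8
i=8 t=10 v=6: → [10,14),[8,12); WM=8
i=9 t=11 v=3: → [10,14),[8,12); WM=8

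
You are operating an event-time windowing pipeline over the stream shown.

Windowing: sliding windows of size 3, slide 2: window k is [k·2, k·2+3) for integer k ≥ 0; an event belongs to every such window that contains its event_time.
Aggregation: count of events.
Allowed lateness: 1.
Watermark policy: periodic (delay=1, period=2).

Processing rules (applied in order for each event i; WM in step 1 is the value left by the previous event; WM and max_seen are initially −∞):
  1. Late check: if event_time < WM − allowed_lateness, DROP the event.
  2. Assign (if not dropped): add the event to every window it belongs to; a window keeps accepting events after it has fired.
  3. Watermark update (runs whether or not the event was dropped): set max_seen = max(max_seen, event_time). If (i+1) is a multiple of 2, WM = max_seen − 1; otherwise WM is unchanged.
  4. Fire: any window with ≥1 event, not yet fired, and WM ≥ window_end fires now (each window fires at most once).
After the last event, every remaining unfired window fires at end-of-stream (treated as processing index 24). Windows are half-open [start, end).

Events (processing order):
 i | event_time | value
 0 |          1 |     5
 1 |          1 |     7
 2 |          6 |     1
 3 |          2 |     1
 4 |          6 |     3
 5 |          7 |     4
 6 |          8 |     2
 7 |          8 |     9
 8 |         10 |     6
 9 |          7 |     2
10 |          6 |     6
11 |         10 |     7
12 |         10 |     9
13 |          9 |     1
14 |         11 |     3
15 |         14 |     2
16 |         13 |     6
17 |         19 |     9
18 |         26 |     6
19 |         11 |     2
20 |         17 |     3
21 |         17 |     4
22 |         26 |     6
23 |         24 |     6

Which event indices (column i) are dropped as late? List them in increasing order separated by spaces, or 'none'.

10 19 20 21

i=0 t=1 v=5: → [0,3); WM=−∞
i=1 t=1 v=7: → [0,3); WM=0
i=2 t=6 v=1: → [6,9),[4,7); WM=0
i=3 t=2 v=1: → [2,5),[0,3); WM=5; [0,3) fires=3 [2,5) fires=1
i=4 t=6 v=3: → [6,9),[4,7); WM=5
i=5 t=7 v=4: → [6,9); WM=6
i=6 t=8 v=2: → [8,11),[6,9); WM=6
i=7 t=8 v=9: → [8,11),[6,9); WM=7; [4,7) fires=2
i=8 t=10 v=6: → [10,13),[8,11); WM=7
i=9 t=7 v=2: → [6,9); WM=9; [6,9) fires=6
i=10 t=6 v=6: DROP (t<9-1); WM=9
i=11 t=10 v=7: → [10,13),[8,11); WM=9
i=12 t=10 v=9: → [10,13),[8,11); WM=9
i=13 t=9 v=1: → [8,11); WM=9
i=14 t=11 v=3: → [10,13); WM=9
i=15 t=14 v=2: → [14,17),[12,15); WM=13; [8,11) fires=6 [10,13) fires=4
i=16 t=13 v=6: → [12,15); WM=13
i=17 t=19 v=9: → [18,21); WM=18; [12,15) fires=2 [14,17) fires=1
i=18 t=26 v=6: → [26,29),[24,27); WM=18
i=19 t=11 v=2: DROP (t<18-1); WM=25; [18,21) fires=1
i=20 t=17 v=3: DROP (t<25-1); WM=25
i=21 t=17 v=4: DROP (t<25-1); WM=25
i=22 t=26 v=6: → [26,29),[24,27); WM=25
i=23 t=24 v=6: → [24,27),[22,25); WM=25; [22,25) fires=1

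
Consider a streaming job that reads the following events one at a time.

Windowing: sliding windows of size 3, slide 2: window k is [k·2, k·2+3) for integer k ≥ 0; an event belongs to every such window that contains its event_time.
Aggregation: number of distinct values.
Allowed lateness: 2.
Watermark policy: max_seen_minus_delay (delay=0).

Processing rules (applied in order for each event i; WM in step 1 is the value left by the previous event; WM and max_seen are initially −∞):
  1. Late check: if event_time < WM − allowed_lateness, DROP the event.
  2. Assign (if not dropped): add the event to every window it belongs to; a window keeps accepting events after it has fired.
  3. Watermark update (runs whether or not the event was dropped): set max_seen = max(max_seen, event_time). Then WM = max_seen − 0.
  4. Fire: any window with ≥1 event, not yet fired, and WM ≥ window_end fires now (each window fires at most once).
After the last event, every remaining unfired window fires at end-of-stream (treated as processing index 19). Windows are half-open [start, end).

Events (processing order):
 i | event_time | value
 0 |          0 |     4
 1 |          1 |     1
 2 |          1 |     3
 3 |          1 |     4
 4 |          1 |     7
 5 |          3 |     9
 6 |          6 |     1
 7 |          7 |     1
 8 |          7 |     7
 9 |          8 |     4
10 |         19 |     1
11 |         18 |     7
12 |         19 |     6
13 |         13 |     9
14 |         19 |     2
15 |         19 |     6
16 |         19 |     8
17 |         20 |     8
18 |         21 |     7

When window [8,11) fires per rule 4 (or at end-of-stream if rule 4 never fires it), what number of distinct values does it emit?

i=0 t=0 v=4: → [0,3); WM=0
i=1 t=1 v=1: → [0,3); WM=1
i=2 t=1 v=3: → [0,3); WM=1
i=3 t=1 v=4: → [0,3); WM=1
i=4 t=1 v=7: → [0,3); WM=1
i=5 t=3 v=9: → [2,5); WM=3; [0,3) fires=4
i=6 t=6 v=1: → [6,9),[4,7); WM=6; [2,5) fires=1
i=7 t=7 v=1: → [6,9); WM=7; [4,7) fires=1
i=8 t=7 v=7: → [6,9); WM=7
i=9 t=8 v=4: → [8,11),[6,9); WM=8
i=10 t=19 v=1: → [18,21); WM=19; [6,9) fires=3 [8,11) fires=1
i=11 t=18 v=7: → [18,21),[16,19); WM=19; [16,19) fires=1
i=12 t=19 v=6: → [18,21); WM=19
i=13 t=13 v=9: DROP (t<19-2); WM=19
i=14 t=19 v=2: → [18,21); WM=19
i=15 t=19 v=6: → [18,21); WM=19
i=16 t=19 v=8: → [18,21); WM=19
i=17 t=20 v=8: → [20,23),[18,21); WM=20
i=18 t=21 v=7: → [20,23); WM=21; [18,21) fires=5

1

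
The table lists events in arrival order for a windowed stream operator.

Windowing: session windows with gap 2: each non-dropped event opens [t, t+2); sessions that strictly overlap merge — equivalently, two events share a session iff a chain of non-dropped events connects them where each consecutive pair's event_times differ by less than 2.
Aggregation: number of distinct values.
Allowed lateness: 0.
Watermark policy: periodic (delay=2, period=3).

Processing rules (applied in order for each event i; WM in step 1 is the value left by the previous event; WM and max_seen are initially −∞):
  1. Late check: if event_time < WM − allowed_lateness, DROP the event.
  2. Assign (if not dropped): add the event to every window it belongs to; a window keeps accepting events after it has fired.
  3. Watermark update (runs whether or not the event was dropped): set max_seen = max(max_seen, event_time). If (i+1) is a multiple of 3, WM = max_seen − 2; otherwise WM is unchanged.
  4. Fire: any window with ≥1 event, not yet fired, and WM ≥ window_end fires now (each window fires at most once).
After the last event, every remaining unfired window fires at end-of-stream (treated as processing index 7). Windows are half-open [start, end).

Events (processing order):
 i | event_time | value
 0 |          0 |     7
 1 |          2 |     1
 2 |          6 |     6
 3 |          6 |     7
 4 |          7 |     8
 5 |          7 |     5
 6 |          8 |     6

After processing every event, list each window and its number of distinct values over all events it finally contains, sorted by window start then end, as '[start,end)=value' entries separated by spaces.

[0,2)=1 [2,4)=1 [6,10)=4

i=0 t=0 v=7: → [0,2); WM=−∞
i=1 t=2 v=1: → [2,4); WM=−∞
i=2 t=6 v=6: → [6,8); WM=4
i=3 t=6 v=7: → [6,8); WM=4
i=4 t=7 v=8: → [6,9); WM=4
i=5 t=7 v=5: → [6,9); WM=5
i=6 t=8 v=6: → [6,10); WM=5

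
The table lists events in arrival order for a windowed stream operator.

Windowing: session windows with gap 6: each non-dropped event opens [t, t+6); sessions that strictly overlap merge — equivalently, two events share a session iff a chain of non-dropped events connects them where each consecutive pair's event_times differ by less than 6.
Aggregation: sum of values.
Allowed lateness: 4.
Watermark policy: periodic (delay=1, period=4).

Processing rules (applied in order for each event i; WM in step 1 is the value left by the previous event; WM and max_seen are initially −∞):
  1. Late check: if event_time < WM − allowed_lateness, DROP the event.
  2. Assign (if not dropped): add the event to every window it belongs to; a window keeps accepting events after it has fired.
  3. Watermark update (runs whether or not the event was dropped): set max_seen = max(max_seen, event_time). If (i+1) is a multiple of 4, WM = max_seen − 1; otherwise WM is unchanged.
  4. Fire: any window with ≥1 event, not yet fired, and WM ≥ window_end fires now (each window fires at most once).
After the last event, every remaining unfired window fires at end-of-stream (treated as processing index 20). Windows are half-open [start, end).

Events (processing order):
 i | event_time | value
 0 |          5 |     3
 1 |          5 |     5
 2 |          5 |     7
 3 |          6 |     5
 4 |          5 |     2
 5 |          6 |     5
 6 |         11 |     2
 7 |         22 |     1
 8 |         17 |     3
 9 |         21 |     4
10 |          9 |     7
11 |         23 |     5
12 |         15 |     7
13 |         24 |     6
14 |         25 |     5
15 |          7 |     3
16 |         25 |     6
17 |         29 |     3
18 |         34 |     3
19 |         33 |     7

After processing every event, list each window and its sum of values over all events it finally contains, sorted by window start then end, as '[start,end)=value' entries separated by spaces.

[5,17)=29 [17,40)=43

i=0 t=5 v=3: → [5,11); WM=−∞
i=1 t=5 v=5: → [5,11); WM=−∞
i=2 t=5 v=7: → [5,11); WM=−∞
i=3 t=6 v=5: → [5,12); WM=5
i=4 t=5 v=2: → [5,12); WM=5
i=5 t=6 v=5: → [5,12); WM=5
i=6 t=11 v=2: → [5,17); WM=5
i=7 t=22 v=1: → [22,28); WM=21
i=8 t=17 v=3: → [17,28); WM=21
i=9 t=21 v=4: → [17,28); WM=21
i=10 t=9 v=7: DROP (t<21-4); WM=21
i=11 t=23 v=5: → [17,29); WM=22
i=12 t=15 v=7: DROP (t<22-4); WM=22
i=13 t=24 v=6: → [17,30); WM=22
i=14 t=25 v=5: → [17,31); WM=22
i=15 t=7 v=3: DROP (t<22-4); WM=24
i=16 t=25 v=6: → [17,31); WM=24
i=17 t=29 v=3: → [17,35); WM=24
i=18 t=34 v=3: → [17,40); WM=24
i=19 t=33 v=7: → [17,40); WM=33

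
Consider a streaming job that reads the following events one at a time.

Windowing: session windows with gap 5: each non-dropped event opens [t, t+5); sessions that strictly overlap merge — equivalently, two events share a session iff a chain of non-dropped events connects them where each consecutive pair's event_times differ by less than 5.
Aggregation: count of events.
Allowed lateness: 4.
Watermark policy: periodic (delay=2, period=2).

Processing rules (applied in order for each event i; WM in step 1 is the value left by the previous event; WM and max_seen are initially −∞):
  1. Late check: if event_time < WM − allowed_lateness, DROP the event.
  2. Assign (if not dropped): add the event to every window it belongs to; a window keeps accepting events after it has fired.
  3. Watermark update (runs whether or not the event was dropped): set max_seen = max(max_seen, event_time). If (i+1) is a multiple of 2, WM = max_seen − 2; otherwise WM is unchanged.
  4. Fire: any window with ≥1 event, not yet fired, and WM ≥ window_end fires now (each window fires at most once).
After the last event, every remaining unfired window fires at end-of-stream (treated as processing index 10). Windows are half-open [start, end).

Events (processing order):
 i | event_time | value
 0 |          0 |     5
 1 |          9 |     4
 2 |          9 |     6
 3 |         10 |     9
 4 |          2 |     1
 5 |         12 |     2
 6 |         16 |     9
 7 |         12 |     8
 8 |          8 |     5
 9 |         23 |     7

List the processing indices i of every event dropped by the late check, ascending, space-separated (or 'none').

4 8

i=0 t=0 v=5: → [0,5); WM=−∞
i=1 t=9 v=4: → [9,14); WM=7
i=2 t=9 v=6: → [9,14); WM=7
i=3 t=10 v=9: → [9,15); WM=8
i=4 t=2 v=1: DROP (t<8-4); WM=8
i=5 t=12 v=2: → [9,17); WM=10
i=6 t=16 v=9: → [9,21); WM=10
i=7 t=12 v=8: → [9,21); WM=14
i=8 t=8 v=5: DROP (t<14-4); WM=14
i=9 t=23 v=7: → [23,28); WM=21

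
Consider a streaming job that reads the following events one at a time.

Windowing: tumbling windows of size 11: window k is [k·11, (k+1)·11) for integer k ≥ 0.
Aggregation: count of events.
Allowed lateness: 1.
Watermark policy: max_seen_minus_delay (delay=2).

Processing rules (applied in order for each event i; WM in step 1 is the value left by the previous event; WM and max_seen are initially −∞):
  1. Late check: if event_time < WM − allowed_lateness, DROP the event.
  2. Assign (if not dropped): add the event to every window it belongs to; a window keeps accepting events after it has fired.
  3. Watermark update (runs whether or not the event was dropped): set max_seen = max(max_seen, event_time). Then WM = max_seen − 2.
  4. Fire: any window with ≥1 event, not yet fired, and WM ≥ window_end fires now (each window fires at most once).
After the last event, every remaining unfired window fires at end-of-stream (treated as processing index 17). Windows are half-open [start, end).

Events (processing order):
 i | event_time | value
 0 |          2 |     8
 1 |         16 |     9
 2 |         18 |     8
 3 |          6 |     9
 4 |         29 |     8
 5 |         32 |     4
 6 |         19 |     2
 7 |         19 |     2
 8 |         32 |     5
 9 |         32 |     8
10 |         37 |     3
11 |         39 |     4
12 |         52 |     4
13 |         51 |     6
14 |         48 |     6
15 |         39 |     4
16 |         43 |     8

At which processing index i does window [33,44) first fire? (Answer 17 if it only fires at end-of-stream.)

i=0 t=2 v=8: → [0,11); WM=0
i=1 t=16 v=9: → [11,22); WM=14; [0,11) fires=1
i=2 t=18 v=8: → [11,22); WM=16
i=3 t=6 v=9: DROP (t<16-1); WM=16
i=4 t=29 v=8: → [22,33); WM=27; [11,22) fires=2
i=5 t=32 v=4: → [22,33); WM=30
i=6 t=19 v=2: DROP (t<30-1); WM=30
i=7 t=19 v=2: DROP (t<30-1); WM=30
i=8 t=32 v=5: → [22,33); WM=30
i=9 t=32 v=8: → [22,33); WM=30
i=10 t=37 v=3: → [33,44); WM=35; [22,33) fires=4
i=11 t=39 v=4: → [33,44); WM=37
i=12 t=52 v=4: → [44,55); WM=50; [33,44) fires=2
i=13 t=51 v=6: → [44,55); WM=50
i=14 t=48 v=6: DROP (t<50-1); WM=50
i=15 t=39 v=4: DROP (t<50-1); WM=50
i=16 t=43 v=8: DROP (t<50-1); WM=50

12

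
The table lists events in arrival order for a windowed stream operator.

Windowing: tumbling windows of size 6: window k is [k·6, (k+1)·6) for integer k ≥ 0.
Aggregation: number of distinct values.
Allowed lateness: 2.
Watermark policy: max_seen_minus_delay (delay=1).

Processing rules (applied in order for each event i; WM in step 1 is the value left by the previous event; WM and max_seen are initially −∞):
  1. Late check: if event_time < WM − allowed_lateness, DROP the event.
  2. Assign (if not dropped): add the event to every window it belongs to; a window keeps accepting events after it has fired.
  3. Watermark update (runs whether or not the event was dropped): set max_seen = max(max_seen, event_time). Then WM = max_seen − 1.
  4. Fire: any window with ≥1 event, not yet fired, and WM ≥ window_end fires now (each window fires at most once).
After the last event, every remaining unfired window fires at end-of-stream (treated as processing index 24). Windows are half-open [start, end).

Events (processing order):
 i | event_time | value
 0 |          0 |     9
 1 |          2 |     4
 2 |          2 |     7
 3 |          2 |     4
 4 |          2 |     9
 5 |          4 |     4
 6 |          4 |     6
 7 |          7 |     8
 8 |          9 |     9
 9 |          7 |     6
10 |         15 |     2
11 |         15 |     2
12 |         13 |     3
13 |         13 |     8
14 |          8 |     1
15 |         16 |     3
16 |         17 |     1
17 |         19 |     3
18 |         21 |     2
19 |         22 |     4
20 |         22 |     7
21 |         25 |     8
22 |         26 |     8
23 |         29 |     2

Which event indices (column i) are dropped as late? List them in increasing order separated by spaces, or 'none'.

i=0 t=0 v=9: → [0,6); WM=-1
i=1 t=2 v=4: → [0,6); WM=1
i=2 t=2 v=7: → [0,6); WM=1
i=3 t=2 v=4: → [0,6); WM=1
i=4 t=2 v=9: → [0,6); WM=1
i=5 t=4 v=4: → [0,6); WM=3
i=6 t=4 v=6: → [0,6); WM=3
i=7 t=7 v=8: → [6,12); WM=6; [0,6) fires=4
i=8 t=9 v=9: → [6,12); WM=8
i=9 t=7 v=6: → [6,12); WM=8
i=10 t=15 v=2: → [12,18); WM=14; [6,12) fires=3
i=11 t=15 v=2: → [12,18); WM=14
i=12 t=13 v=3: → [12,18); WM=14
i=13 t=13 v=8: → [12,18); WM=14
i=14 t=8 v=1: DROP (t<14-2); WM=14
i=15 t=16 v=3: → [12,18); WM=15
i=16 t=17 v=1: → [12,18); WM=16
i=17 t=19 v=3: → [18,24); WM=18; [12,18) fires=4
i=18 t=21 v=2: → [18,24); WM=20
i=19 t=22 v=4: → [18,24); WM=21
i=20 t=22 v=7: → [18,24); WM=21
i=21 t=25 v=8: → [24,30); WM=24; [18,24) fires=4
i=22 t=26 v=8: → [24,30); WM=25
i=23 t=29 v=2: → [24,30); WM=28

14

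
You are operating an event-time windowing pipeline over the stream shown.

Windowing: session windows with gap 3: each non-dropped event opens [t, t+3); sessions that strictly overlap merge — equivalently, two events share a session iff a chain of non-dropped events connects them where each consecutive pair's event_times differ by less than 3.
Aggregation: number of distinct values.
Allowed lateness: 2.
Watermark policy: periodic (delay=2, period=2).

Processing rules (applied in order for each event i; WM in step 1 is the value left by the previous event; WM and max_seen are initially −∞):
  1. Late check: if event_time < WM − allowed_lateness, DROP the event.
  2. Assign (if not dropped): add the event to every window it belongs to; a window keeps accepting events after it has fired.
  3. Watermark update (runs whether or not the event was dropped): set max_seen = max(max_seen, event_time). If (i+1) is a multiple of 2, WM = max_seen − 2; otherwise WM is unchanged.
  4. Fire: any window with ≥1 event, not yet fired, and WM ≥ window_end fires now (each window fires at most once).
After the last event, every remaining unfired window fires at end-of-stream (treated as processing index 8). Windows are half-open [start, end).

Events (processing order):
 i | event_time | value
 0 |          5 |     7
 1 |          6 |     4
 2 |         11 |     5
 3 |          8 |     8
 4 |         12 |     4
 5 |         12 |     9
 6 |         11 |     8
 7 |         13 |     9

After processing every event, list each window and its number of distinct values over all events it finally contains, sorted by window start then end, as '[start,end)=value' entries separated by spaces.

[5,11)=3 [11,16)=4

i=0 t=5 v=7: → [5,8); WM=−∞
i=1 t=6 v=4: → [5,9); WM=4
i=2 t=11 v=5: → [11,14); WM=4
i=3 t=8 v=8: → [5,11); WM=9
i=4 t=12 v=4: → [11,15); WM=9
i=5 t=12 v=9: → [11,15); WM=10
i=6 t=11 v=8: → [11,15); WM=10
i=7 t=13 v=9: → [11,16); WM=11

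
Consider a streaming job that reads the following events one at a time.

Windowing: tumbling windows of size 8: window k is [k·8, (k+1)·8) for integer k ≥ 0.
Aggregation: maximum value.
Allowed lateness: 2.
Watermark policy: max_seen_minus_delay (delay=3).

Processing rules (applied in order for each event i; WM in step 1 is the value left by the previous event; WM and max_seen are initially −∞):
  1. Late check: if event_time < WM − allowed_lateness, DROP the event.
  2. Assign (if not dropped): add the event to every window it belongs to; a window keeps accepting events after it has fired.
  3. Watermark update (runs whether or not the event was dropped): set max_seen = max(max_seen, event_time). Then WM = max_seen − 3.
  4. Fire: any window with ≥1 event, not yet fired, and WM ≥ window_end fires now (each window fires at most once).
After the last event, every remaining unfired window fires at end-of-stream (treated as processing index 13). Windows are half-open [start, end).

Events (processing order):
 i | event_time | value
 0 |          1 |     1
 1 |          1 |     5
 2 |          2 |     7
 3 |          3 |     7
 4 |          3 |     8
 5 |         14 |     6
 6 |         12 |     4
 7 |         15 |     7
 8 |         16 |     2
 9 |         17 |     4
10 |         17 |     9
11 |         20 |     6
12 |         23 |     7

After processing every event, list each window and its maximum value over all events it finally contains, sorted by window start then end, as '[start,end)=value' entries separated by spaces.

i=0 t=1 v=1: → [0,8); WM=-2
i=1 t=1 v=5: → [0,8); WM=-2
i=2 t=2 v=7: → [0,8); WM=-1
i=3 t=3 v=7: → [0,8); WM=0
i=4 t=3 v=8: → [0,8); WM=0
i=5 t=14 v=6: → [8,16); WM=11; [0,8) fires=8
i=6 t=12 v=4: → [8,16); WM=11
i=7 t=15 v=7: → [8,16); WM=12
i=8 t=16 v=2: → [16,24); WM=13
i=9 t=17 v=4: → [16,24); WM=14
i=10 t=17 v=9: → [16,24); WM=14
i=11 t=20 v=6: → [16,24); WM=17; [8,16) fires=7
i=12 t=23 v=7: → [16,24); WM=20

[0,8)=8 [8,16)=7 [16,24)=9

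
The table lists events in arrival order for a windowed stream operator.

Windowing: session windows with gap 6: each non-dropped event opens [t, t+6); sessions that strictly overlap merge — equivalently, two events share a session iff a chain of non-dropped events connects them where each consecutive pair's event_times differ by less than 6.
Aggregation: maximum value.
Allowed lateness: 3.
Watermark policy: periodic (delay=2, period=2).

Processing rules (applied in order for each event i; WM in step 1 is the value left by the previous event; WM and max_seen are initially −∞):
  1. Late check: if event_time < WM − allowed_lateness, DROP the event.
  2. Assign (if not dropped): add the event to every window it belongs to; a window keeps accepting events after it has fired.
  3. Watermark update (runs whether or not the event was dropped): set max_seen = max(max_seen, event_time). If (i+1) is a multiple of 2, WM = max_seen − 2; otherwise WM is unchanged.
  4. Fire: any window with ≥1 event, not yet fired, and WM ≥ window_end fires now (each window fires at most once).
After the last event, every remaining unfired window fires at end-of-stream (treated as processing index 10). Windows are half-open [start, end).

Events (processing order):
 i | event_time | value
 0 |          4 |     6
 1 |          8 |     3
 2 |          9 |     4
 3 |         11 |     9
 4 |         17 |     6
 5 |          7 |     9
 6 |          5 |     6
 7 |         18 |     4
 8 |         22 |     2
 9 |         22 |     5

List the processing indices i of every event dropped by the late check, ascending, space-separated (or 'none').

i=0 t=4 v=6: → [4,10); WM=−∞
i=1 t=8 v=3: → [4,14); WM=6
i=2 t=9 v=4: → [4,15); WM=6
i=3 t=11 v=9: → [4,17); WM=9
i=4 t=17 v=6: → [17,23); WM=9
i=5 t=7 v=9: → [4,17); WM=15
i=6 t=5 v=6: DROP (t<15-3); WM=15
i=7 t=18 v=4: → [17,24); WM=16
i=8 t=22 v=2: → [17,28); WM=16
i=9 t=22 v=5: → [17,28); WM=20

6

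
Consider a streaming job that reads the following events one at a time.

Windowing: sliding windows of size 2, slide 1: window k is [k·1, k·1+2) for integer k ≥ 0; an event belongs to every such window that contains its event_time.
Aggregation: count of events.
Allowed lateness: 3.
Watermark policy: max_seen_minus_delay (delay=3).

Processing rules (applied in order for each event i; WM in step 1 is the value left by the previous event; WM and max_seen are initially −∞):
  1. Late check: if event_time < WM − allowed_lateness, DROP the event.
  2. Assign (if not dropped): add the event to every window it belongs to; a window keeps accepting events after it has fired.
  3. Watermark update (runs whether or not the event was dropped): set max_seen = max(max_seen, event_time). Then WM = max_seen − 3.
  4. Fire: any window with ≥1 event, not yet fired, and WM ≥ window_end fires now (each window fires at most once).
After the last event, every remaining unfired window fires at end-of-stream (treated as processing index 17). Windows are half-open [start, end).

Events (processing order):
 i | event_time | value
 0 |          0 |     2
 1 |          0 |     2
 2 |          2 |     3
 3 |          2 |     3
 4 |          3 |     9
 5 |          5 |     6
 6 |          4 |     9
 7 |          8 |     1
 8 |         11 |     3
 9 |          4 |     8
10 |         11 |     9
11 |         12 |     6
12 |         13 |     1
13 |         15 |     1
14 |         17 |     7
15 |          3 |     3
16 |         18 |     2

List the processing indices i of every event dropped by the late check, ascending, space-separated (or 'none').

9 15

i=0 t=0 v=2: → [0,2); WM=-3
i=1 t=0 v=2: → [0,2); WM=-3
i=2 t=2 v=3: → [2,4),[1,3); WM=-1
i=3 t=2 v=3: → [2,4),[1,3); WM=-1
i=4 t=3 v=9: → [3,5),[2,4); WM=0
i=5 t=5 v=6: → [5,7),[4,6); WM=2; [0,2) fires=2
i=6 t=4 v=9: → [4,6),[3,5); WM=2
i=7 t=8 v=1: → [8,10),[7,9); WM=5; [1,3) fires=2 [2,4) fires=3 [3,5) fires=2
i=8 t=11 v=3: → [11,13),[10,12); WM=8; [4,6) fires=2 [5,7) fires=1
i=9 t=4 v=8: DROP (t<8-3); WM=8
i=10 t=11 v=9: → [11,13),[10,12); WM=8
i=11 t=12 v=6: → [12,14),[11,13); WM=9; [7,9) fires=1
i=12 t=13 v=1: → [13,15),[12,14); WM=10; [8,10) fires=1
i=13 t=15 v=1: → [15,17),[14,16); WM=12; [10,12) fires=2
i=14 t=17 v=7: → [17,19),[16,18); WM=14; [11,13) fires=3 [12,14) fires=2
i=15 t=3 v=3: DROP (t<14-3); WM=14
i=16 t=18 v=2: → [18,20),[17,19); WM=15; [13,15) fires=1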